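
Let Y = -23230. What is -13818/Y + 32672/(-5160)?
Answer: -8595871/1498335 ≈ -5.7369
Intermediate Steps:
-13818/Y + 32672/(-5160) = -13818/(-23230) + 32672/(-5160) = -13818*(-1/23230) + 32672*(-1/5160) = 6909/11615 - 4084/645 = -8595871/1498335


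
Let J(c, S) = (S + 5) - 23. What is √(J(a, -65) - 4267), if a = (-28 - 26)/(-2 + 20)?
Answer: 5*I*√174 ≈ 65.955*I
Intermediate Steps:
a = -3 (a = -54/18 = -54*1/18 = -3)
J(c, S) = -18 + S (J(c, S) = (5 + S) - 23 = -18 + S)
√(J(a, -65) - 4267) = √((-18 - 65) - 4267) = √(-83 - 4267) = √(-4350) = 5*I*√174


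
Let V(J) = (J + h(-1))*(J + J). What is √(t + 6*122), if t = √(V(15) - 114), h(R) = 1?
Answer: √(732 + √366) ≈ 27.407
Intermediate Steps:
V(J) = 2*J*(1 + J) (V(J) = (J + 1)*(J + J) = (1 + J)*(2*J) = 2*J*(1 + J))
t = √366 (t = √(2*15*(1 + 15) - 114) = √(2*15*16 - 114) = √(480 - 114) = √366 ≈ 19.131)
√(t + 6*122) = √(√366 + 6*122) = √(√366 + 732) = √(732 + √366)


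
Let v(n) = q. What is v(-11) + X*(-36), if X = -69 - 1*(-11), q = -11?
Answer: 2077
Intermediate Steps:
v(n) = -11
X = -58 (X = -69 + 11 = -58)
v(-11) + X*(-36) = -11 - 58*(-36) = -11 + 2088 = 2077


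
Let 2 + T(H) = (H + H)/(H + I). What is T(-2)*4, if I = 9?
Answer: -72/7 ≈ -10.286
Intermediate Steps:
T(H) = -2 + 2*H/(9 + H) (T(H) = -2 + (H + H)/(H + 9) = -2 + (2*H)/(9 + H) = -2 + 2*H/(9 + H))
T(-2)*4 = -18/(9 - 2)*4 = -18/7*4 = -72/7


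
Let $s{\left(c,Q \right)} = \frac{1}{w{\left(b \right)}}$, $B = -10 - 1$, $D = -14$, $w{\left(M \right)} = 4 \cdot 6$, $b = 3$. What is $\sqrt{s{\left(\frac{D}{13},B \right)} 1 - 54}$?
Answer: $\frac{i \sqrt{7770}}{12} \approx 7.3456 i$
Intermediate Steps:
$w{\left(M \right)} = 24$
$B = -11$ ($B = -10 - 1 = -11$)
$s{\left(c,Q \right)} = \frac{1}{24}$
$\sqrt{s{\left(\frac{D}{13},B \right)} 1 - 54} = \sqrt{\frac{1}{24} \cdot 1 - 54} = \sqrt{\frac{1}{24} - 54} = \sqrt{- \frac{1295}{24}} = \frac{i \sqrt{7770}}{12}$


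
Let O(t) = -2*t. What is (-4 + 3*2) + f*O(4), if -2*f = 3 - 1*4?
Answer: -2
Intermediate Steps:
f = 1/2 (f = -(3 - 1*4)/2 = -(3 - 4)/2 = -1/2*(-1) = 1/2 ≈ 0.50000)
(-4 + 3*2) + f*O(4) = (-4 + 3*2) + (-2*4)/2 = (-4 + 6) + (1/2)*(-8) = 2 - 4 = -2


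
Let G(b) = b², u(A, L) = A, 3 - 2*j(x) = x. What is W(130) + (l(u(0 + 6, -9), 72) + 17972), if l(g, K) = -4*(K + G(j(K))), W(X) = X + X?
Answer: 13183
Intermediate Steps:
j(x) = 3/2 - x/2
W(X) = 2*X
l(g, K) = -4*K - 4*(3/2 - K/2)² (l(g, K) = -4*(K + (3/2 - K/2)²) = -4*K - 4*(3/2 - K/2)²)
W(130) + (l(u(0 + 6, -9), 72) + 17972) = 2*130 + ((-9 - 1*72² + 2*72) + 17972) = 260 + ((-9 - 1*5184 + 144) + 17972) = 260 + ((-9 - 5184 + 144) + 17972) = 260 + (-5049 + 17972) = 260 + 12923 = 13183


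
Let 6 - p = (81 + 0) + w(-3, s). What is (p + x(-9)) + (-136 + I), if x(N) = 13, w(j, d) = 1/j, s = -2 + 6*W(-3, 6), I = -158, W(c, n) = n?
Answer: -1067/3 ≈ -355.67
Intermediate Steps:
s = 34 (s = -2 + 6*6 = -2 + 36 = 34)
p = -224/3 (p = 6 - ((81 + 0) + 1/(-3)) = 6 - (81 - ⅓) = 6 - 1*242/3 = 6 - 242/3 = -224/3 ≈ -74.667)
(p + x(-9)) + (-136 + I) = (-224/3 + 13) + (-136 - 158) = -185/3 - 294 = -1067/3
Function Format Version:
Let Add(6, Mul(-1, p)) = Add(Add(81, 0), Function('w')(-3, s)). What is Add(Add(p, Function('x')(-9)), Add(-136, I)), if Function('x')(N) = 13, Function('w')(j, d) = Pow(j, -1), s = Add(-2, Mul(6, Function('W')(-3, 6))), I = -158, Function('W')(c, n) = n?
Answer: Rational(-1067, 3) ≈ -355.67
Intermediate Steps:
s = 34 (s = Add(-2, Mul(6, 6)) = Add(-2, 36) = 34)
p = Rational(-224, 3) (p = Add(6, Mul(-1, Add(Add(81, 0), Pow(-3, -1)))) = Add(6, Mul(-1, Add(81, Rational(-1, 3)))) = Add(6, Mul(-1, Rational(242, 3))) = Add(6, Rational(-242, 3)) = Rational(-224, 3) ≈ -74.667)
Add(Add(p, Function('x')(-9)), Add(-136, I)) = Add(Add(Rational(-224, 3), 13), Add(-136, -158)) = Add(Rational(-185, 3), -294) = Rational(-1067, 3)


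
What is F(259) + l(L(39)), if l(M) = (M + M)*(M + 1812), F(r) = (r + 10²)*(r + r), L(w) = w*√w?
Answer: 304600 + 141336*√39 ≈ 1.1872e+6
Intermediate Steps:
L(w) = w^(3/2)
F(r) = 2*r*(100 + r) (F(r) = (r + 100)*(2*r) = (100 + r)*(2*r) = 2*r*(100 + r))
l(M) = 2*M*(1812 + M) (l(M) = (2*M)*(1812 + M) = 2*M*(1812 + M))
F(259) + l(L(39)) = 2*259*(100 + 259) + 2*39^(3/2)*(1812 + 39^(3/2)) = 2*259*359 + 2*(39*√39)*(1812 + 39*√39) = 185962 + 78*√39*(1812 + 39*√39)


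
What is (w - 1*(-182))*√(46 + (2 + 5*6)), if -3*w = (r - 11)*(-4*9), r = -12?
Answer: -94*√78 ≈ -830.19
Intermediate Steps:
w = -276 (w = -(-12 - 11)*(-4*9)/3 = -(-23)*(-36)/3 = -⅓*828 = -276)
(w - 1*(-182))*√(46 + (2 + 5*6)) = (-276 - 1*(-182))*√(46 + (2 + 5*6)) = (-276 + 182)*√(46 + (2 + 30)) = -94*√(46 + 32) = -94*√78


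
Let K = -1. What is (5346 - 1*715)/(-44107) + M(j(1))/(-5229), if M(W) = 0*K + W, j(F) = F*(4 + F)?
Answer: -3490862/32947929 ≈ -0.10595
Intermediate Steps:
M(W) = W (M(W) = 0*(-1) + W = 0 + W = W)
(5346 - 1*715)/(-44107) + M(j(1))/(-5229) = (5346 - 1*715)/(-44107) + (1*(4 + 1))/(-5229) = (5346 - 715)*(-1/44107) + (1*5)*(-1/5229) = 4631*(-1/44107) + 5*(-1/5229) = -4631/44107 - 5/5229 = -3490862/32947929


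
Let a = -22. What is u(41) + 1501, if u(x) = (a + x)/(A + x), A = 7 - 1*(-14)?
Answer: 93081/62 ≈ 1501.3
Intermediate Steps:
A = 21 (A = 7 + 14 = 21)
u(x) = (-22 + x)/(21 + x)
u(41) + 1501 = (-22 + 41)/(21 + 41) + 1501 = 19/62 + 1501 = 93081/62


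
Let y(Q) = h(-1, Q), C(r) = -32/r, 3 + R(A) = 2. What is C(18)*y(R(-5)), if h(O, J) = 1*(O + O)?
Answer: 32/9 ≈ 3.5556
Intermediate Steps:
R(A) = -1 (R(A) = -3 + 2 = -1)
h(O, J) = 2*O (h(O, J) = 1*(2*O) = 2*O)
y(Q) = -2 (y(Q) = 2*(-1) = -2)
C(18)*y(R(-5)) = -32/18*(-2) = -32*1/18*(-2) = -16/9*(-2) = 32/9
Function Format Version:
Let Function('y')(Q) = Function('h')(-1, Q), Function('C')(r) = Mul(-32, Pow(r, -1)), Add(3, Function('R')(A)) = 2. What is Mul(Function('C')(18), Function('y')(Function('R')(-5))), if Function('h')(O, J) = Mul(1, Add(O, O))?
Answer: Rational(32, 9) ≈ 3.5556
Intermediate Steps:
Function('R')(A) = -1 (Function('R')(A) = Add(-3, 2) = -1)
Function('h')(O, J) = Mul(2, O) (Function('h')(O, J) = Mul(1, Mul(2, O)) = Mul(2, O))
Function('y')(Q) = -2 (Function('y')(Q) = Mul(2, -1) = -2)
Mul(Function('C')(18), Function('y')(Function('R')(-5))) = Mul(Mul(-32, Pow(18, -1)), -2) = Mul(Mul(-32, Rational(1, 18)), -2) = Mul(Rational(-16, 9), -2) = Rational(32, 9)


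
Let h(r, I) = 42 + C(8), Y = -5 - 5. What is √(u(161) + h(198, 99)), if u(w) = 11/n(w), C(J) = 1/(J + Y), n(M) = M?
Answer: √4309970/322 ≈ 6.4473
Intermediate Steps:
Y = -10
C(J) = 1/(-10 + J) (C(J) = 1/(J - 10) = 1/(-10 + J))
h(r, I) = 83/2 (h(r, I) = 42 + 1/(-10 + 8) = 42 + 1/(-2) = 42 - ½ = 83/2)
u(w) = 11/w
√(u(161) + h(198, 99)) = √(11/161 + 83/2) = √(13385/322) = √4309970/322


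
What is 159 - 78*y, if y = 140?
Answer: -10761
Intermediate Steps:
159 - 78*y = 159 - 78*140 = 159 - 10920 = -10761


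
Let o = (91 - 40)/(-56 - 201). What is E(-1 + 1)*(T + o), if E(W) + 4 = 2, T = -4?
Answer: 2158/257 ≈ 8.3969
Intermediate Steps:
E(W) = -2 (E(W) = -4 + 2 = -2)
o = -51/257 (o = 51/(-257) = 51*(-1/257) = -51/257 ≈ -0.19844)
E(-1 + 1)*(T + o) = -2*(-4 - 51/257) = -2*(-1079/257) = 2158/257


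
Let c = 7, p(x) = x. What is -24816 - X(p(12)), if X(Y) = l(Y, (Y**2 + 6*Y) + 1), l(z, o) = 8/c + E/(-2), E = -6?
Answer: -173741/7 ≈ -24820.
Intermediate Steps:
l(z, o) = 29/7 (l(z, o) = 8/7 - 6/(-2) = 8*(1/7) - 6*(-1/2) = 8/7 + 3 = 29/7)
X(Y) = 29/7
-24816 - X(p(12)) = -24816 - 1*29/7 = -24816 - 29/7 = -173741/7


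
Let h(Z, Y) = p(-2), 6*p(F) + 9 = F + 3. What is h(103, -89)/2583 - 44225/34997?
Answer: -342839513/271191753 ≈ -1.2642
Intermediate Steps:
p(F) = -1 + F/6 (p(F) = -3/2 + (F + 3)/6 = -3/2 + (3 + F)/6 = -3/2 + (½ + F/6) = -1 + F/6)
h(Z, Y) = -4/3 (h(Z, Y) = -1 + (⅙)*(-2) = -1 - ⅓ = -4/3)
h(103, -89)/2583 - 44225/34997 = -4/3/2583 - 44225/34997 = -4/3*1/2583 - 44225*1/34997 = -4/7749 - 44225/34997 = -342839513/271191753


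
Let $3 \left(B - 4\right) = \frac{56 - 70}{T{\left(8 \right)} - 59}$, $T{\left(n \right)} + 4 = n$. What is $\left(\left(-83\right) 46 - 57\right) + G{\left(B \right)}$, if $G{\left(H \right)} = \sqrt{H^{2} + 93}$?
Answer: $-3875 + \frac{\sqrt{2986201}}{165} \approx -3864.5$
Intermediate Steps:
$T{\left(n \right)} = -4 + n$
$B = \frac{674}{165}$ ($B = 4 + \frac{\left(56 - 70\right) \frac{1}{\left(-4 + 8\right) - 59}}{3} = 4 + \frac{\left(-14\right) \frac{1}{4 - 59}}{3} = 4 + \frac{\left(-14\right) \frac{1}{-55}}{3} = 4 + \frac{\left(-14\right) \left(- \frac{1}{55}\right)}{3} = 4 + \frac{1}{3} \cdot \frac{14}{55} = 4 + \frac{14}{165} = \frac{674}{165} \approx 4.0848$)
$G{\left(H \right)} = \sqrt{93 + H^{2}}$
$\left(\left(-83\right) 46 - 57\right) + G{\left(B \right)} = \left(\left(-83\right) 46 - 57\right) + \sqrt{93 + \left(\frac{674}{165}\right)^{2}} = \left(-3818 - 57\right) + \sqrt{93 + \frac{454276}{27225}} = -3875 + \sqrt{\frac{2986201}{27225}} = -3875 + \frac{\sqrt{2986201}}{165}$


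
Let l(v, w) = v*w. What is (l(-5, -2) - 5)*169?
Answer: 845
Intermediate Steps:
(l(-5, -2) - 5)*169 = (-5*(-2) - 5)*169 = (10 - 5)*169 = 5*169 = 845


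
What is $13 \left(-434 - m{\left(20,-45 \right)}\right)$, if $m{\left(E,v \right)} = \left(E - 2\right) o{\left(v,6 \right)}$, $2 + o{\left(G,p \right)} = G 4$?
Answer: $36946$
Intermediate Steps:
$o{\left(G,p \right)} = -2 + 4 G$ ($o{\left(G,p \right)} = -2 + G 4 = -2 + 4 G$)
$m{\left(E,v \right)} = \left(-2 + E\right) \left(-2 + 4 v\right)$ ($m{\left(E,v \right)} = \left(E - 2\right) \left(-2 + 4 v\right) = \left(-2 + E\right) \left(-2 + 4 v\right)$)
$13 \left(-434 - m{\left(20,-45 \right)}\right) = 13 \left(-434 - 2 \left(-1 + 2 \left(-45\right)\right) \left(-2 + 20\right)\right) = 13 \left(-434 - 2 \left(-1 - 90\right) 18\right) = 13 \left(-434 - 2 \left(-91\right) 18\right) = 13 \left(-434 - -3276\right) = 13 \left(-434 + 3276\right) = 13 \cdot 2842 = 36946$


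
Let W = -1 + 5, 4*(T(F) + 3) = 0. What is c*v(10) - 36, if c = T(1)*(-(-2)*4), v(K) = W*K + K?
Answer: -1236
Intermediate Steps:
T(F) = -3 (T(F) = -3 + (1/4)*0 = -3 + 0 = -3)
W = 4
v(K) = 5*K (v(K) = 4*K + K = 5*K)
c = -24 (c = -(-6)*(-1*4) = -(-6)*(-4) = -3*8 = -24)
c*v(10) - 36 = -120*10 - 36 = -24*50 - 36 = -1200 - 36 = -1236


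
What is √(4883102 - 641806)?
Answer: 4*√265081 ≈ 2059.4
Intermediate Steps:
√(4883102 - 641806) = √4241296 = 4*√265081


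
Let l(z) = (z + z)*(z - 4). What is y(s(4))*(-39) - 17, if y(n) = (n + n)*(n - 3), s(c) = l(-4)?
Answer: -304529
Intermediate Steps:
l(z) = 2*z*(-4 + z) (l(z) = (2*z)*(-4 + z) = 2*z*(-4 + z))
s(c) = 64 (s(c) = 2*(-4)*(-4 - 4) = 2*(-4)*(-8) = 64)
y(n) = 2*n*(-3 + n) (y(n) = (2*n)*(-3 + n) = 2*n*(-3 + n))
y(s(4))*(-39) - 17 = (2*64*(-3 + 64))*(-39) - 17 = (2*64*61)*(-39) - 17 = 7808*(-39) - 17 = -304512 - 17 = -304529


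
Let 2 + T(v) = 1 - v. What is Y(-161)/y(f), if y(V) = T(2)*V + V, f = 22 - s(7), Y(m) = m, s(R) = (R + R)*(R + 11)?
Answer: -7/20 ≈ -0.35000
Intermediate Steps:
s(R) = 2*R*(11 + R) (s(R) = (2*R)*(11 + R) = 2*R*(11 + R))
f = -230 (f = 22 - 2*7*(11 + 7) = 22 - 2*7*18 = 22 - 1*252 = 22 - 252 = -230)
T(v) = -1 - v (T(v) = -2 + (1 - v) = -1 - v)
y(V) = -2*V (y(V) = (-1 - 1*2)*V + V = (-1 - 2)*V + V = -3*V + V = -2*V)
Y(-161)/y(f) = -161/((-2*(-230))) = -161/460 = -161*1/460 = -7/20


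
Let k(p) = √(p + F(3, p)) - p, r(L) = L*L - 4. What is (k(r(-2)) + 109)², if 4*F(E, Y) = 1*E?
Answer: (218 + √3)²/4 ≈ 12071.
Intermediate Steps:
F(E, Y) = E/4 (F(E, Y) = (1*E)/4 = E/4)
r(L) = -4 + L² (r(L) = L² - 4 = -4 + L²)
k(p) = √(¾ + p) - p (k(p) = √(p + (¼)*3) - p = √(p + ¾) - p = √(¾ + p) - p)
(k(r(-2)) + 109)² = ((√(3 + 4*(-4 + (-2)²))/2 - (-4 + (-2)²)) + 109)² = ((√(3 + 4*(-4 + 4))/2 - (-4 + 4)) + 109)² = ((√(3 + 4*0)/2 - 1*0) + 109)² = ((√(3 + 0)/2 + 0) + 109)² = ((√3/2 + 0) + 109)² = (√3/2 + 109)² = (109 + √3/2)²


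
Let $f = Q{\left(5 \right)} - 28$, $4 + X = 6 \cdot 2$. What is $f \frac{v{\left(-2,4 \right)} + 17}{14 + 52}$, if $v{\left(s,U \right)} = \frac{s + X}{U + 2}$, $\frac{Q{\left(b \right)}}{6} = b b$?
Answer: $\frac{366}{11} \approx 33.273$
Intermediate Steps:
$X = 8$ ($X = -4 + 6 \cdot 2 = -4 + 12 = 8$)
$Q{\left(b \right)} = 6 b^{2}$ ($Q{\left(b \right)} = 6 b b = 6 b^{2}$)
$v{\left(s,U \right)} = \frac{8 + s}{2 + U}$ ($v{\left(s,U \right)} = \frac{s + 8}{U + 2} = \frac{8 + s}{2 + U}$)
$f = 122$ ($f = 6 \cdot 5^{2} - 28 = 6 \cdot 25 - 28 = 150 - 28 = 122$)
$f \frac{v{\left(-2,4 \right)} + 17}{14 + 52} = 122 \frac{\frac{8 - 2}{2 + 4} + 17}{14 + 52} = 122 \frac{\frac{1}{6} \cdot 6 + 17}{66} = 122 \left(\frac{1}{6} \cdot 6 + 17\right) \frac{1}{66} = 122 \left(1 + 17\right) \frac{1}{66} = 122 \cdot 18 \cdot \frac{1}{66} = 122 \cdot \frac{3}{11} = \frac{366}{11}$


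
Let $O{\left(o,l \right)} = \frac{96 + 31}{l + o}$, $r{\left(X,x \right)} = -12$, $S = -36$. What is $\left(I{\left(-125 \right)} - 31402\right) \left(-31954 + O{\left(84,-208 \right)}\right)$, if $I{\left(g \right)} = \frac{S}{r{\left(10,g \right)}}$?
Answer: $\frac{124416119777}{124} \approx 1.0034 \cdot 10^{9}$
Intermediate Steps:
$O{\left(o,l \right)} = \frac{127}{l + o}$
$I{\left(g \right)} = 3$ ($I{\left(g \right)} = - \frac{36}{-12} = \left(-36\right) \left(- \frac{1}{12}\right) = 3$)
$\left(I{\left(-125 \right)} - 31402\right) \left(-31954 + O{\left(84,-208 \right)}\right) = \left(3 - 31402\right) \left(-31954 + \frac{127}{-208 + 84}\right) = - 31399 \left(-31954 + \frac{127}{-124}\right) = - 31399 \left(-31954 + 127 \left(- \frac{1}{124}\right)\right) = - 31399 \left(-31954 - \frac{127}{124}\right) = \left(-31399\right) \left(- \frac{3962423}{124}\right) = \frac{124416119777}{124}$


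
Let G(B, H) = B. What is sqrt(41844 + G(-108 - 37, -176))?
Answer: 7*sqrt(851) ≈ 204.20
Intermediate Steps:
sqrt(41844 + G(-108 - 37, -176)) = sqrt(41844 + (-108 - 37)) = sqrt(41844 - 145) = sqrt(41699) = 7*sqrt(851)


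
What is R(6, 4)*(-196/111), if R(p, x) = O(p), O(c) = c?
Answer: -392/37 ≈ -10.595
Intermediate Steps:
R(p, x) = p
R(6, 4)*(-196/111) = 6*(-196/111) = -392/37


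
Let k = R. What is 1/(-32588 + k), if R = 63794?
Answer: 1/31206 ≈ 3.2045e-5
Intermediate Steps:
k = 63794
1/(-32588 + k) = 1/(-32588 + 63794) = 1/31206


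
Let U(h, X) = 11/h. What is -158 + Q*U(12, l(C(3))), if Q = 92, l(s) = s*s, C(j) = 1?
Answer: -221/3 ≈ -73.667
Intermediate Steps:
l(s) = s²
-158 + Q*U(12, l(C(3))) = -158 + 92*(11/12) = -158 + 253/3 = -221/3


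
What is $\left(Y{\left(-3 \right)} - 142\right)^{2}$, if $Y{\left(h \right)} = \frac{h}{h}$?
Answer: $19881$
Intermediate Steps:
$Y{\left(h \right)} = 1$
$\left(Y{\left(-3 \right)} - 142\right)^{2} = \left(1 - 142\right)^{2} = \left(-141\right)^{2} = 19881$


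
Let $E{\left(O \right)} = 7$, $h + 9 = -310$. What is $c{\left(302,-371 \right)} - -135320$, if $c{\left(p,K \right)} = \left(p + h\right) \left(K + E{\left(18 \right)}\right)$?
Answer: $141508$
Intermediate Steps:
$h = -319$ ($h = -9 - 310 = -319$)
$c{\left(p,K \right)} = \left(-319 + p\right) \left(7 + K\right)$ ($c{\left(p,K \right)} = \left(p - 319\right) \left(K + 7\right) = \left(-319 + p\right) \left(7 + K\right)$)
$c{\left(302,-371 \right)} - -135320 = \left(-2233 - -118349 + 7 \cdot 302 - 112042\right) - -135320 = \left(-2233 + 118349 + 2114 - 112042\right) + 135320 = 6188 + 135320 = 141508$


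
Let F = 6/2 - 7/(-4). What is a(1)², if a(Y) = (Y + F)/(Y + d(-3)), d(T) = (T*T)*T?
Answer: 529/10816 ≈ 0.048909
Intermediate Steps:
d(T) = T³ (d(T) = T²*T = T³)
F = 19/4 (F = 6*(½) - 7*(-¼) = 3 + 7/4 = 19/4 ≈ 4.7500)
a(Y) = (19/4 + Y)/(-27 + Y) (a(Y) = (Y + 19/4)/(Y + (-3)³) = (19/4 + Y)/(Y - 27) = (19/4 + Y)/(-27 + Y))
a(1)² = ((19/4 + 1)/(-27 + 1))² = ((23/4)/(-26))² = (-1/26*23/4)² = (-23/104)² = 529/10816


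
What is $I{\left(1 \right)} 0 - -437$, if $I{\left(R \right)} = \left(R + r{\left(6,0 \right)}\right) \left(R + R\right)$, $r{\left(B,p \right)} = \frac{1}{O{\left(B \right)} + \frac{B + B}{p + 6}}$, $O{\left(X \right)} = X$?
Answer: $437$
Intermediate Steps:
$r{\left(B,p \right)} = \frac{1}{B + \frac{2 B}{6 + p}}$ ($r{\left(B,p \right)} = \frac{1}{B + \frac{B + B}{p + 6}} = \frac{1}{B + \frac{2 B}{6 + p}}$)
$I{\left(R \right)} = 2 R \left(\frac{1}{8} + R\right)$ ($I{\left(R \right)} = \left(R + \frac{6 + 0}{6 \left(8 + 0\right)}\right) \left(R + R\right) = \left(R + \frac{1}{6} \cdot \frac{1}{8} \cdot 6\right) 2 R = \left(R + \frac{1}{8}\right) 2 R = \left(\frac{1}{8} + R\right) 2 R = 2 R \left(\frac{1}{8} + R\right)$)
$I{\left(1 \right)} 0 - -437 = \frac{1}{4} \cdot 1 \left(1 + 8 \cdot 1\right) 0 - -437 = \frac{1}{4} \cdot 1 \left(1 + 8\right) 0 + 437 = \frac{1}{4} \cdot 1 \cdot 9 \cdot 0 + 437 = \frac{9}{4} \cdot 0 + 437 = 0 + 437 = 437$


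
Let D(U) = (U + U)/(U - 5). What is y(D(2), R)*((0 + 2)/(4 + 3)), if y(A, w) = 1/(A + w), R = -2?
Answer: -3/35 ≈ -0.085714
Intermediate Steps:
D(U) = 2*U/(-5 + U) (D(U) = (2*U)/(-5 + U) = 2*U/(-5 + U))
y(D(2), R)*((0 + 2)/(4 + 3)) = ((0 + 2)/(4 + 3))/(2*2/(-5 + 2) - 2) = (2/7)/(2*2/(-3) - 2) = (2*(1/7))/(2*2*(-1/3) - 2) = (2/7)/(-4/3 - 2) = (2/7)/(-10/3) = -3/10*2/7 = -3/35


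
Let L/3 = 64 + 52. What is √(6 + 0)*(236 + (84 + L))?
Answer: 668*√6 ≈ 1636.3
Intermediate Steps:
L = 348 (L = 3*(64 + 52) = 3*116 = 348)
√(6 + 0)*(236 + (84 + L)) = √(6 + 0)*(236 + (84 + 348)) = √6*(236 + 432) = √6*668 = 668*√6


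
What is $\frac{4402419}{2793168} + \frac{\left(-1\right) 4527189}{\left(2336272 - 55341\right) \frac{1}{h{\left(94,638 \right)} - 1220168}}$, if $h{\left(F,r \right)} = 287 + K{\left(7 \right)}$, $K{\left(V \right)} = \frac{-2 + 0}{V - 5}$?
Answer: $\frac{734555296698901493}{303382070448} \approx 2.4212 \cdot 10^{6}$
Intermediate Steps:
$K{\left(V \right)} = - \frac{2}{-5 + V}$
$h{\left(F,r \right)} = 286$ ($h{\left(F,r \right)} = 287 - \frac{2}{-5 + 7} = 287 - \frac{2}{2} = 287 - 1 = 286$)
$\frac{4402419}{2793168} + \frac{\left(-1\right) 4527189}{\left(2336272 - 55341\right) \frac{1}{h{\left(94,638 \right)} - 1220168}} = \frac{4402419}{2793168} + \frac{\left(-1\right) 4527189}{\left(2336272 - 55341\right) \frac{1}{286 - 1220168}} = 4402419 \cdot \frac{1}{2793168} - \frac{4527189}{2280931 \frac{1}{-1219882}} = \frac{209639}{133008} - \frac{4527189}{2280931 \left(- \frac{1}{1219882}\right)} = \frac{209639}{133008} - \frac{4527189}{- \frac{2280931}{1219882}} = \frac{209639}{133008} - - \frac{5522636371698}{2280931} = \frac{209639}{133008} + \frac{5522636371698}{2280931} = \frac{734555296698901493}{303382070448}$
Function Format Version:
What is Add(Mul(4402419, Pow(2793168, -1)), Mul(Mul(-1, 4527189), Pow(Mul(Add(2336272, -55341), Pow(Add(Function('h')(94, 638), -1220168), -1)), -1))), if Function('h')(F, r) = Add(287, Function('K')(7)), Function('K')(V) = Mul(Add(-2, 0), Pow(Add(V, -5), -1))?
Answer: Rational(734555296698901493, 303382070448) ≈ 2.4212e+6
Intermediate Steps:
Function('K')(V) = Mul(-2, Pow(Add(-5, V), -1))
Function('h')(F, r) = 286 (Function('h')(F, r) = Add(287, Mul(-2, Pow(Add(-5, 7), -1))) = Add(287, Mul(-2, Pow(2, -1))) = Add(287, Mul(-2, Rational(1, 2))) = Add(287, -1) = 286)
Add(Mul(4402419, Pow(2793168, -1)), Mul(Mul(-1, 4527189), Pow(Mul(Add(2336272, -55341), Pow(Add(Function('h')(94, 638), -1220168), -1)), -1))) = Add(Mul(4402419, Pow(2793168, -1)), Mul(Mul(-1, 4527189), Pow(Mul(Add(2336272, -55341), Pow(Add(286, -1220168), -1)), -1))) = Add(Mul(4402419, Rational(1, 2793168)), Mul(-4527189, Pow(Mul(2280931, Pow(-1219882, -1)), -1))) = Add(Rational(209639, 133008), Mul(-4527189, Pow(Mul(2280931, Rational(-1, 1219882)), -1))) = Add(Rational(209639, 133008), Mul(-4527189, Pow(Rational(-2280931, 1219882), -1))) = Add(Rational(209639, 133008), Mul(-4527189, Rational(-1219882, 2280931))) = Add(Rational(209639, 133008), Rational(5522636371698, 2280931)) = Rational(734555296698901493, 303382070448)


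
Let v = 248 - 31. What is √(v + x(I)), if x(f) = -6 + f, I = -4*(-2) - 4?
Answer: √215 ≈ 14.663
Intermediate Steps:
v = 217
I = 4 (I = 8 - 4 = 4)
√(v + x(I)) = √(217 + (-6 + 4)) = √(217 - 2) = √215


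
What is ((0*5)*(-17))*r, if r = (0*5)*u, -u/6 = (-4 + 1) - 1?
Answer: 0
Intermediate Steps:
u = 24 (u = -6*((-4 + 1) - 1) = -6*(-3 - 1) = -6*(-4) = 24)
r = 0 (r = (0*5)*24 = 0*24 = 0)
((0*5)*(-17))*r = ((0*5)*(-17))*0 = (0*(-17))*0 = 0*0 = 0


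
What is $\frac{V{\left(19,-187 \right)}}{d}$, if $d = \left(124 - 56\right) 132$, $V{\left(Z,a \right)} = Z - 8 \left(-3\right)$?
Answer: $\frac{43}{8976} \approx 0.0047906$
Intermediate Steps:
$V{\left(Z,a \right)} = 24 + Z$ ($V{\left(Z,a \right)} = Z - -24 = Z + 24 = 24 + Z$)
$d = 8976$ ($d = 68 \cdot 132 = 8976$)
$\frac{V{\left(19,-187 \right)}}{d} = \frac{24 + 19}{8976} = 43 \cdot \frac{1}{8976} = \frac{43}{8976}$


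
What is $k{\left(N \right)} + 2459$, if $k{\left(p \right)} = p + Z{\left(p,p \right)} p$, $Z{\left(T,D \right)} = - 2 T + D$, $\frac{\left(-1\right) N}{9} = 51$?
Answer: $-208681$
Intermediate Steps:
$N = -459$ ($N = \left(-9\right) 51 = -459$)
$Z{\left(T,D \right)} = D - 2 T$
$k{\left(p \right)} = p - p^{2}$ ($k{\left(p \right)} = p + \left(p - 2 p\right) p = p + - p p = p - p^{2}$)
$k{\left(N \right)} + 2459 = - 459 \left(1 - -459\right) + 2459 = - 459 \left(1 + 459\right) + 2459 = \left(-459\right) 460 + 2459 = -211140 + 2459 = -208681$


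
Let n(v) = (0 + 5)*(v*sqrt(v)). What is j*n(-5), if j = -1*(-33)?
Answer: -825*I*sqrt(5) ≈ -1844.8*I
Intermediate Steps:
n(v) = 5*v**(3/2)
j = 33
j*n(-5) = 33*(5*(-5)**(3/2)) = 33*(5*(-5*I*sqrt(5))) = 33*(-25*I*sqrt(5)) = -825*I*sqrt(5)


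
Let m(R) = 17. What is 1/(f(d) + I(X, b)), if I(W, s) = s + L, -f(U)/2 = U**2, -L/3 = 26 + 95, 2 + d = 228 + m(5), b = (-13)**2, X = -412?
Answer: -1/118292 ≈ -8.4537e-6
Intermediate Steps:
b = 169
d = 243 (d = -2 + (228 + 17) = -2 + 245 = 243)
L = -363 (L = -3*(26 + 95) = -3*121 = -363)
f(U) = -2*U**2
I(W, s) = -363 + s (I(W, s) = s - 363 = -363 + s)
1/(f(d) + I(X, b)) = 1/(-2*243**2 + (-363 + 169)) = 1/(-2*59049 - 194) = 1/(-118098 - 194) = 1/(-118292) = -1/118292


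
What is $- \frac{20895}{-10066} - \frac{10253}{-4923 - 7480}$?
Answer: $\frac{51766769}{17835514} \approx 2.9025$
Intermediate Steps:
$- \frac{20895}{-10066} - \frac{10253}{-4923 - 7480} = \left(-20895\right) \left(- \frac{1}{10066}\right) - \frac{10253}{-12403} = \frac{2985}{1438} - - \frac{10253}{12403} = \frac{2985}{1438} + \frac{10253}{12403} = \frac{51766769}{17835514}$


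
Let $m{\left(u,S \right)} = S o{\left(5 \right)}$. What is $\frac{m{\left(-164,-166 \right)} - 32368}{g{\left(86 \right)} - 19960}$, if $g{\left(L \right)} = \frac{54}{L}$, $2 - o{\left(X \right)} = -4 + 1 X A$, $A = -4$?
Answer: $\frac{1577412}{858253} \approx 1.8379$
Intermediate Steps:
$o{\left(X \right)} = 6 + 4 X$ ($o{\left(X \right)} = 2 - \left(-4 + 1 X \left(-4\right)\right) = 2 - \left(-4 + X \left(-4\right)\right) = 2 - \left(-4 - 4 X\right) = 2 + \left(4 + 4 X\right) = 6 + 4 X$)
$m{\left(u,S \right)} = 26 S$ ($m{\left(u,S \right)} = S \left(6 + 4 \cdot 5\right) = S \left(6 + 20\right) = S 26 = 26 S$)
$\frac{m{\left(-164,-166 \right)} - 32368}{g{\left(86 \right)} - 19960} = \frac{26 \left(-166\right) - 32368}{\frac{54}{86} - 19960} = \frac{-4316 - 32368}{54 \cdot \frac{1}{86} - 19960} = - \frac{36684}{\frac{27}{43} - 19960} = - \frac{36684}{- \frac{858253}{43}} = \left(-36684\right) \left(- \frac{43}{858253}\right) = \frac{1577412}{858253}$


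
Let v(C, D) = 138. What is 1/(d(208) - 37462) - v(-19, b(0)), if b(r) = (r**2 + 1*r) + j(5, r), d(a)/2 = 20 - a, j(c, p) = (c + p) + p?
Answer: -5221645/37838 ≈ -138.00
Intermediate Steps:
j(c, p) = c + 2*p
d(a) = 40 - 2*a (d(a) = 2*(20 - a) = 40 - 2*a)
b(r) = 5 + r**2 + 3*r (b(r) = (r**2 + 1*r) + (5 + 2*r) = (r**2 + r) + (5 + 2*r) = (r + r**2) + (5 + 2*r) = 5 + r**2 + 3*r)
1/(d(208) - 37462) - v(-19, b(0)) = 1/((40 - 2*208) - 37462) - 1*138 = 1/((40 - 416) - 37462) - 138 = 1/(-376 - 37462) - 138 = 1/(-37838) - 138 = -1/37838 - 138 = -5221645/37838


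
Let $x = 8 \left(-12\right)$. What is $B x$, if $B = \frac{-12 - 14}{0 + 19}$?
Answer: $\frac{2496}{19} \approx 131.37$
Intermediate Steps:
$x = -96$
$B = - \frac{26}{19} \approx -1.3684$
$B x = \left(- \frac{26}{19}\right) \left(-96\right) = \frac{2496}{19}$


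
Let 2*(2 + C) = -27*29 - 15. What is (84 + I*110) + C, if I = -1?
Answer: -427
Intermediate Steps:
C = -401 (C = -2 + (-27*29 - 15)/2 = -2 + (-783 - 15)/2 = -2 + (½)*(-798) = -2 - 399 = -401)
(84 + I*110) + C = (84 - 1*110) - 401 = (84 - 110) - 401 = -26 - 401 = -427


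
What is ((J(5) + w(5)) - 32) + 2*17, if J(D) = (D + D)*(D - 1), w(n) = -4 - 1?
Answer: 37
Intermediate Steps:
w(n) = -5
J(D) = 2*D*(-1 + D) (J(D) = (2*D)*(-1 + D) = 2*D*(-1 + D))
((J(5) + w(5)) - 32) + 2*17 = ((2*5*(-1 + 5) - 5) - 32) + 2*17 = ((2*5*4 - 5) - 32) + 34 = ((40 - 5) - 32) + 34 = (35 - 32) + 34 = 3 + 34 = 37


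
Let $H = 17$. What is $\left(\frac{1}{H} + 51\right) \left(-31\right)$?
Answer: $- \frac{26908}{17} \approx -1582.8$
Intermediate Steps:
$\left(\frac{1}{H} + 51\right) \left(-31\right) = \left(\frac{1}{17} + 51\right) \left(-31\right) = \frac{868}{17} \left(-31\right) = - \frac{26908}{17}$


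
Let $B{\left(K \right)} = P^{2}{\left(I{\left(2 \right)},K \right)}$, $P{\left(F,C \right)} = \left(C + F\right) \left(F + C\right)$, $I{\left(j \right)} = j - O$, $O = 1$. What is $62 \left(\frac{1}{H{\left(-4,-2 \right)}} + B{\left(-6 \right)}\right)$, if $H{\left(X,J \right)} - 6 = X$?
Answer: $38781$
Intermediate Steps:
$H{\left(X,J \right)} = 6 + X$
$I{\left(j \right)} = -1 + j$ ($I{\left(j \right)} = j - 1 = -1 + j$)
$P{\left(F,C \right)} = \left(C + F\right)^{2}$ ($P{\left(F,C \right)} = \left(C + F\right) \left(C + F\right) = \left(C + F\right)^{2}$)
$B{\left(K \right)} = \left(1 + K\right)^{4}$ ($B{\left(K \right)} = \left(\left(K + \left(-1 + 2\right)\right)^{2}\right)^{2} = \left(\left(K + 1\right)^{2}\right)^{2} = \left(\left(1 + K\right)^{2}\right)^{2} = \left(1 + K\right)^{4}$)
$62 \left(\frac{1}{H{\left(-4,-2 \right)}} + B{\left(-6 \right)}\right) = 62 \left(\frac{1}{6 - 4} + \left(1 - 6\right)^{4}\right) = 62 \left(\frac{1}{2} + \left(-5\right)^{4}\right) = 62 \left(\frac{1}{2} + 625\right) = 62 \cdot \frac{1251}{2} = 38781$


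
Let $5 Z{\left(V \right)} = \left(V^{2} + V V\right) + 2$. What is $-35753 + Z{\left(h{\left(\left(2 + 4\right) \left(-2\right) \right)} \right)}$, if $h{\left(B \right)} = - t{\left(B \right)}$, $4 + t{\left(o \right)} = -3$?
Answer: $-35733$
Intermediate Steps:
$t{\left(o \right)} = -7$ ($t{\left(o \right)} = -4 - 3 = -7$)
$h{\left(B \right)} = 7$ ($h{\left(B \right)} = \left(-1\right) \left(-7\right) = 7$)
$Z{\left(V \right)} = \frac{2}{5} + \frac{2 V^{2}}{5}$ ($Z{\left(V \right)} = \frac{\left(V^{2} + V V\right) + 2}{5} = \frac{\left(V^{2} + V^{2}\right) + 2}{5} = \frac{2 V^{2} + 2}{5} = \frac{2 + 2 V^{2}}{5} = \frac{2}{5} + \frac{2 V^{2}}{5}$)
$-35753 + Z{\left(h{\left(\left(2 + 4\right) \left(-2\right) \right)} \right)} = -35753 + \left(\frac{2}{5} + \frac{2 \cdot 7^{2}}{5}\right) = -35753 + \left(\frac{2}{5} + \frac{2}{5} \cdot 49\right) = -35753 + \left(\frac{2}{5} + \frac{98}{5}\right) = -35753 + 20 = -35733$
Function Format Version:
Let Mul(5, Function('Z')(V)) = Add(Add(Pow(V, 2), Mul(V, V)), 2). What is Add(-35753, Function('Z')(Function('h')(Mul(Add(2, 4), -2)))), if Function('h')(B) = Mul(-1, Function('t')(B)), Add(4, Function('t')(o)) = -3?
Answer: -35733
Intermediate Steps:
Function('t')(o) = -7 (Function('t')(o) = Add(-4, -3) = -7)
Function('h')(B) = 7 (Function('h')(B) = Mul(-1, -7) = 7)
Function('Z')(V) = Add(Rational(2, 5), Mul(Rational(2, 5), Pow(V, 2))) (Function('Z')(V) = Mul(Rational(1, 5), Add(Add(Pow(V, 2), Mul(V, V)), 2)) = Mul(Rational(1, 5), Add(Add(Pow(V, 2), Pow(V, 2)), 2)) = Mul(Rational(1, 5), Add(Mul(2, Pow(V, 2)), 2)) = Mul(Rational(1, 5), Add(2, Mul(2, Pow(V, 2)))) = Add(Rational(2, 5), Mul(Rational(2, 5), Pow(V, 2))))
Add(-35753, Function('Z')(Function('h')(Mul(Add(2, 4), -2)))) = Add(-35753, Add(Rational(2, 5), Mul(Rational(2, 5), Pow(7, 2)))) = Add(-35753, Add(Rational(2, 5), Mul(Rational(2, 5), 49))) = Add(-35753, Add(Rational(2, 5), Rational(98, 5))) = Add(-35753, 20) = -35733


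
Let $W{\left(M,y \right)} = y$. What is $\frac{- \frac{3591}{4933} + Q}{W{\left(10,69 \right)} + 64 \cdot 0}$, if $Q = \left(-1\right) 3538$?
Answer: $- \frac{17456545}{340377} \approx -51.286$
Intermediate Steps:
$Q = -3538$
$\frac{- \frac{3591}{4933} + Q}{W{\left(10,69 \right)} + 64 \cdot 0} = \frac{- \frac{3591}{4933} - 3538}{69 + 64 \cdot 0} = \frac{\left(-3591\right) \frac{1}{4933} - 3538}{69 + 0} = \frac{- \frac{3591}{4933} - 3538}{69} = \left(- \frac{17456545}{4933}\right) \frac{1}{69} = - \frac{17456545}{340377}$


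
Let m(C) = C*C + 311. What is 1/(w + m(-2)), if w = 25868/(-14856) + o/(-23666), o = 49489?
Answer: 21973881/6837559973 ≈ 0.0032137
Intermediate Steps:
m(C) = 311 + C² (m(C) = C² + 311 = 311 + C²)
w = -84212542/21973881 (w = 25868/(-14856) + 49489/(-23666) = 25868*(-1/14856) + 49489*(-1/23666) = -6467/3714 - 49489/23666 = -84212542/21973881 ≈ -3.8324)
1/(w + m(-2)) = 1/(-84212542/21973881 + (311 + (-2)²)) = 1/(-84212542/21973881 + (311 + 4)) = 1/(-84212542/21973881 + 315) = 1/(6837559973/21973881) = 21973881/6837559973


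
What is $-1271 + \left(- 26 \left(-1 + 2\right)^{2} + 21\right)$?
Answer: $-1276$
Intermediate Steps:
$-1271 + \left(- 26 \left(-1 + 2\right)^{2} + 21\right) = -1271 + \left(- 26 \cdot 1^{2} + 21\right) = -1271 + \left(\left(-26\right) 1 + 21\right) = -1271 + \left(-26 + 21\right) = -1271 - 5 = -1276$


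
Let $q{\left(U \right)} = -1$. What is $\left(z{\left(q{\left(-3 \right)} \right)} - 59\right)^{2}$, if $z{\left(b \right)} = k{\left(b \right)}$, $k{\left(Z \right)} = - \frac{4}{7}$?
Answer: $\frac{173889}{49} \approx 3548.8$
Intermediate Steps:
$k{\left(Z \right)} = - \frac{4}{7}$ ($k{\left(Z \right)} = \left(-4\right) \frac{1}{7} = - \frac{4}{7}$)
$z{\left(b \right)} = - \frac{4}{7}$
$\left(z{\left(q{\left(-3 \right)} \right)} - 59\right)^{2} = \left(- \frac{4}{7} - 59\right)^{2} = \left(- \frac{417}{7}\right)^{2} = \frac{173889}{49}$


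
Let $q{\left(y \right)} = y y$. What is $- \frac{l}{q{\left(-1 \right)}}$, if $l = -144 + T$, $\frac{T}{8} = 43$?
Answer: $-200$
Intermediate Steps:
$T = 344$ ($T = 8 \cdot 43 = 344$)
$q{\left(y \right)} = y^{2}$
$l = 200$ ($l = -144 + 344 = 200$)
$- \frac{l}{q{\left(-1 \right)}} = - \frac{200}{\left(-1\right)^{2}} = - \frac{200}{1} = - 200 \cdot 1 = \left(-1\right) 200 = -200$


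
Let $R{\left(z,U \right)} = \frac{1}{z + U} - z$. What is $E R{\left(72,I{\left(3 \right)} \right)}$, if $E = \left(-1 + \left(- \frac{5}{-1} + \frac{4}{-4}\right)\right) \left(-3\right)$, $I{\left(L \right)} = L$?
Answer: $\frac{16197}{25} \approx 647.88$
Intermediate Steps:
$R{\left(z,U \right)} = \frac{1}{U + z} - z$
$E = -9$ ($E = \left(-1 + \left(\left(-5\right) \left(-1\right) + 4 \left(- \frac{1}{4}\right)\right)\right) \left(-3\right) = \left(-1 + \left(5 - 1\right)\right) \left(-3\right) = \left(-1 + 4\right) \left(-3\right) = 3 \left(-3\right) = -9$)
$E R{\left(72,I{\left(3 \right)} \right)} = - 9 \frac{1 - 72^{2} - 3 \cdot 72}{3 + 72} = - 9 \frac{1 - 5184 - 216}{75} = - 9 \cdot \frac{1}{75} \left(-5399\right) = \left(-9\right) \left(- \frac{5399}{75}\right) = \frac{16197}{25}$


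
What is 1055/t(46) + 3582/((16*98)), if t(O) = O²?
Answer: 1154219/414736 ≈ 2.7830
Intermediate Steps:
1055/t(46) + 3582/((16*98)) = 1055/(46²) + 3582/((16*98)) = 1055/2116 + 3582/1568 = 1055*(1/2116) + 3582*(1/1568) = 1055/2116 + 1791/784 = 1154219/414736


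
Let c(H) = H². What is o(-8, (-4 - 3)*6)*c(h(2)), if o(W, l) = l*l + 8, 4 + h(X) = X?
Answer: 7088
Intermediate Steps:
h(X) = -4 + X
o(W, l) = 8 + l² (o(W, l) = l² + 8 = 8 + l²)
o(-8, (-4 - 3)*6)*c(h(2)) = (8 + ((-4 - 3)*6)²)*(-4 + 2)² = (8 + (-7*6)²)*(-2)² = (8 + (-42)²)*4 = (8 + 1764)*4 = 1772*4 = 7088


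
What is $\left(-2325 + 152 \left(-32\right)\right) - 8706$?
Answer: $-15895$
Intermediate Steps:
$\left(-2325 + 152 \left(-32\right)\right) - 8706 = \left(-2325 - 4864\right) - 8706 = -7189 - 8706 = -15895$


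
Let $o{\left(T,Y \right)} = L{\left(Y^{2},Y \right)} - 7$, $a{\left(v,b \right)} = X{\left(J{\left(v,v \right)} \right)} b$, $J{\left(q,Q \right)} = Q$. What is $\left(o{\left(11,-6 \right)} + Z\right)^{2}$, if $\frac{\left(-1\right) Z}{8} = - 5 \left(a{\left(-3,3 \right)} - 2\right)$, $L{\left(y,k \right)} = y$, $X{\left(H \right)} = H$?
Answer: $168921$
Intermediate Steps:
$a{\left(v,b \right)} = b v$ ($a{\left(v,b \right)} = v b = b v$)
$o{\left(T,Y \right)} = -7 + Y^{2}$ ($o{\left(T,Y \right)} = Y^{2} - 7 = -7 + Y^{2}$)
$Z = -440$ ($Z = - 8 \left(- 5 \left(3 \left(-3\right) - 2\right)\right) = - 8 \left(- 5 \left(-9 - 2\right)\right) = - 8 \left(\left(-5\right) \left(-11\right)\right) = \left(-8\right) 55 = -440$)
$\left(o{\left(11,-6 \right)} + Z\right)^{2} = \left(\left(-7 + \left(-6\right)^{2}\right) - 440\right)^{2} = \left(\left(-7 + 36\right) - 440\right)^{2} = \left(29 - 440\right)^{2} = \left(-411\right)^{2} = 168921$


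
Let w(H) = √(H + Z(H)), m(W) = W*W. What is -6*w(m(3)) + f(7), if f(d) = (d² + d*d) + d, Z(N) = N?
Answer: 105 - 18*√2 ≈ 79.544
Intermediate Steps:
m(W) = W²
f(d) = d + 2*d² (f(d) = (d² + d²) + d = 2*d² + d = d + 2*d²)
w(H) = √2*√H (w(H) = √(H + H) = √(2*H) = √2*√H)
-6*w(m(3)) + f(7) = -6*√2*√(3²) + 7*(1 + 2*7) = -6*√2*√9 + 7*(1 + 14) = -6*√2*3 + 7*15 = -18*√2 + 105 = 105 - 18*√2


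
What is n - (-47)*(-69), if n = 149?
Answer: -3094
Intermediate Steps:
n - (-47)*(-69) = 149 - (-47)*(-69) = 149 - 47*69 = 149 - 3243 = -3094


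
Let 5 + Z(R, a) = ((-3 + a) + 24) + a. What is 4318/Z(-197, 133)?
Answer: 2159/141 ≈ 15.312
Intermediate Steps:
Z(R, a) = 16 + 2*a (Z(R, a) = -5 + (((-3 + a) + 24) + a) = -5 + ((21 + a) + a) = -5 + (21 + 2*a) = 16 + 2*a)
4318/Z(-197, 133) = 4318/(16 + 2*133) = 4318/(16 + 266) = 4318/282 = 4318*(1/282) = 2159/141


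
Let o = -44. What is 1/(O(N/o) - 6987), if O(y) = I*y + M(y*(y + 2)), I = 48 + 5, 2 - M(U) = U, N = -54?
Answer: -484/3351175 ≈ -0.00014443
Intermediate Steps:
M(U) = 2 - U
I = 53
O(y) = 2 + 53*y - y*(2 + y) (O(y) = 53*y + (2 - y*(y + 2)) = 53*y + (2 - y*(2 + y)) = 2 + 53*y - y*(2 + y))
1/(O(N/o) - 6987) = 1/((2 - (-54/(-44))² + 51*(-54/(-44))) - 6987) = 1/((2 - (-54*(-1/44))² + 51*(-54*(-1/44))) - 6987) = 1/((2 - (27/22)² + 51*(27/22)) - 6987) = 1/((2 - 1*729/484 + 1377/22) - 6987) = 1/((2 - 729/484 + 1377/22) - 6987) = 1/(30533/484 - 6987) = 1/(-3351175/484) = -484/3351175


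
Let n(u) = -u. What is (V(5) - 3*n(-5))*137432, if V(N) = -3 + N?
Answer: -1786616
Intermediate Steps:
(V(5) - 3*n(-5))*137432 = ((-3 + 5) - (-3)*(-5))*137432 = (2 - 3*5)*137432 = (2 - 15)*137432 = -13*137432 = -1786616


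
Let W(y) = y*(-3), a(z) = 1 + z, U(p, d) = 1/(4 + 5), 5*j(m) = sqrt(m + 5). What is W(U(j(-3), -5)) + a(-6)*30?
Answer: -451/3 ≈ -150.33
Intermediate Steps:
j(m) = sqrt(5 + m)/5 (j(m) = sqrt(m + 5)/5 = sqrt(5 + m)/5)
U(p, d) = 1/9
W(y) = -3*y
W(U(j(-3), -5)) + a(-6)*30 = -3*1/9 + (1 - 6)*30 = -1/3 - 5*30 = -1/3 - 150 = -451/3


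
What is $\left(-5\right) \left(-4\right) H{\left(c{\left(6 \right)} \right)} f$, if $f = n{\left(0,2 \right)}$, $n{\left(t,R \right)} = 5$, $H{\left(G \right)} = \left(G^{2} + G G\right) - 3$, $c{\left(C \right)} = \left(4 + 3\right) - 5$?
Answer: $500$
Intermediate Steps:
$c{\left(C \right)} = 2$ ($c{\left(C \right)} = 7 - 5 = 2$)
$H{\left(G \right)} = -3 + 2 G^{2}$ ($H{\left(G \right)} = \left(G^{2} + G^{2}\right) - 3 = 2 G^{2} - 3 = -3 + 2 G^{2}$)
$f = 5$
$\left(-5\right) \left(-4\right) H{\left(c{\left(6 \right)} \right)} f = \left(-5\right) \left(-4\right) \left(-3 + 2 \cdot 2^{2}\right) 5 = 20 \left(-3 + 2 \cdot 4\right) 5 = 20 \left(-3 + 8\right) 5 = 20 \cdot 5 \cdot 5 = 100 \cdot 5 = 500$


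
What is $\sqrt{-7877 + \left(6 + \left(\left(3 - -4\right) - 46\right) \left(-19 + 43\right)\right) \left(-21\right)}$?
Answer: $\sqrt{11653} \approx 107.95$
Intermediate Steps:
$\sqrt{-7877 + \left(6 + \left(\left(3 - -4\right) - 46\right) \left(-19 + 43\right)\right) \left(-21\right)} = \sqrt{-7877 + \left(6 + \left(\left(3 + 4\right) - 46\right) 24\right) \left(-21\right)} = \sqrt{-7877 + \left(6 + \left(7 - 46\right) 24\right) \left(-21\right)} = \sqrt{-7877 + \left(6 - 936\right) \left(-21\right)} = \sqrt{-7877 - -19530} = \sqrt{-7877 + 19530} = \sqrt{11653}$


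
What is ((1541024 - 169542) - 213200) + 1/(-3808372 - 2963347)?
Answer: 7843560226757/6771719 ≈ 1.1583e+6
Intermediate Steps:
((1541024 - 169542) - 213200) + 1/(-3808372 - 2963347) = (1371482 - 213200) + 1/(-6771719) = 1158282 - 1/6771719 = 7843560226757/6771719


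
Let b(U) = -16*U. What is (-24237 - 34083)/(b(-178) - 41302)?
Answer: 9720/6409 ≈ 1.5166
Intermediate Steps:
(-24237 - 34083)/(b(-178) - 41302) = (-24237 - 34083)/(-16*(-178) - 41302) = -58320/(2848 - 41302) = -58320/(-38454) = -58320*(-1/38454) = 9720/6409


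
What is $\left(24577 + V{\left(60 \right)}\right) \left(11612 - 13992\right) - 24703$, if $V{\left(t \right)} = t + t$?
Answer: $-58803563$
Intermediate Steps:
$V{\left(t \right)} = 2 t$
$\left(24577 + V{\left(60 \right)}\right) \left(11612 - 13992\right) - 24703 = \left(24577 + 2 \cdot 60\right) \left(11612 - 13992\right) - 24703 = \left(24577 + 120\right) \left(-2380\right) - 24703 = 24697 \left(-2380\right) - 24703 = -58778860 - 24703 = -58803563$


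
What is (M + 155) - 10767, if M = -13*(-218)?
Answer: -7778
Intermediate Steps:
M = 2834
(M + 155) - 10767 = (2834 + 155) - 10767 = 2989 - 10767 = -7778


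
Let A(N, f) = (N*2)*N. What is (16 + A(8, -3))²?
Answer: 20736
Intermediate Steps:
A(N, f) = 2*N² (A(N, f) = (2*N)*N = 2*N²)
(16 + A(8, -3))² = (16 + 2*8²)² = (16 + 2*64)² = (16 + 128)² = 144² = 20736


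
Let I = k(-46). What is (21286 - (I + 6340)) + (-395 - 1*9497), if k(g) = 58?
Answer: 4996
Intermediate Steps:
I = 58
(21286 - (I + 6340)) + (-395 - 1*9497) = (21286 - (58 + 6340)) + (-395 - 1*9497) = (21286 - 1*6398) + (-395 - 9497) = (21286 - 6398) - 9892 = 14888 - 9892 = 4996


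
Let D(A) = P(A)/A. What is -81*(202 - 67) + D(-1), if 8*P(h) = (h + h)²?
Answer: -21871/2 ≈ -10936.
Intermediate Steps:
P(h) = h²/2 (P(h) = (h + h)²/8 = (2*h)²/8 = (4*h²)/8 = h²/2)
D(A) = A/2 (D(A) = (A²/2)/A = A/2)
-81*(202 - 67) + D(-1) = -81*(202 - 67) + (½)*(-1) = -81*135 - ½ = -10935 - ½ = -21871/2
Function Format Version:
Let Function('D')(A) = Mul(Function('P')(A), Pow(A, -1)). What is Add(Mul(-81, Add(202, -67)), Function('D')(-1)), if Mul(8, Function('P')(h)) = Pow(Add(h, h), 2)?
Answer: Rational(-21871, 2) ≈ -10936.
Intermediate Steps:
Function('P')(h) = Mul(Rational(1, 2), Pow(h, 2)) (Function('P')(h) = Mul(Rational(1, 8), Pow(Add(h, h), 2)) = Mul(Rational(1, 8), Pow(Mul(2, h), 2)) = Mul(Rational(1, 8), Mul(4, Pow(h, 2))) = Mul(Rational(1, 2), Pow(h, 2)))
Function('D')(A) = Mul(Rational(1, 2), A) (Function('D')(A) = Mul(Mul(Rational(1, 2), Pow(A, 2)), Pow(A, -1)) = Mul(Rational(1, 2), A))
Add(Mul(-81, Add(202, -67)), Function('D')(-1)) = Add(Mul(-81, Add(202, -67)), Mul(Rational(1, 2), -1)) = Add(Mul(-81, 135), Rational(-1, 2)) = Add(-10935, Rational(-1, 2)) = Rational(-21871, 2)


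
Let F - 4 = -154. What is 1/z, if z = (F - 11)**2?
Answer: 1/25921 ≈ 3.8579e-5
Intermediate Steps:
F = -150 (F = 4 - 154 = -150)
z = 25921 (z = (-150 - 11)**2 = (-161)**2 = 25921)
1/z = 1/25921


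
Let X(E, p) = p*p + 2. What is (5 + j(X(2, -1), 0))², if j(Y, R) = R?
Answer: 25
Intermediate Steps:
X(E, p) = 2 + p² (X(E, p) = p² + 2 = 2 + p²)
(5 + j(X(2, -1), 0))² = (5 + 0)² = 5² = 25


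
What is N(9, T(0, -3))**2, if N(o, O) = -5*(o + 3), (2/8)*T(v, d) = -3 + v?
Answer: 3600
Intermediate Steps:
T(v, d) = -12 + 4*v (T(v, d) = 4*(-3 + v) = -12 + 4*v)
N(o, O) = -15 - 5*o (N(o, O) = -5*(3 + o) = -15 - 5*o)
N(9, T(0, -3))**2 = (-15 - 5*9)**2 = (-15 - 45)**2 = (-60)**2 = 3600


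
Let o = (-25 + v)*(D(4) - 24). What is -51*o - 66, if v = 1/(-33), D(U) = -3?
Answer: -379860/11 ≈ -34533.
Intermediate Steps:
v = -1/33 ≈ -0.030303
o = 7434/11 (o = (-25 - 1/33)*(-3 - 24) = -826/33*(-27) = 7434/11 ≈ 675.82)
-51*o - 66 = -51*7434/11 - 66 = -379134/11 - 66 = -379860/11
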